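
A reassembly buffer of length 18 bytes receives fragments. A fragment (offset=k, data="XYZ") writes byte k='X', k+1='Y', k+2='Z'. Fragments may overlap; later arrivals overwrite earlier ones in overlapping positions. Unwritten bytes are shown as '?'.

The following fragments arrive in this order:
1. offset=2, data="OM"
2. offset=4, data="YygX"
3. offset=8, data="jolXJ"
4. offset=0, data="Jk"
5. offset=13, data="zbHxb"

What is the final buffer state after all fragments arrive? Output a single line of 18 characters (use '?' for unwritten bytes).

Answer: JkOMYygXjolXJzbHxb

Derivation:
Fragment 1: offset=2 data="OM" -> buffer=??OM??????????????
Fragment 2: offset=4 data="YygX" -> buffer=??OMYygX??????????
Fragment 3: offset=8 data="jolXJ" -> buffer=??OMYygXjolXJ?????
Fragment 4: offset=0 data="Jk" -> buffer=JkOMYygXjolXJ?????
Fragment 5: offset=13 data="zbHxb" -> buffer=JkOMYygXjolXJzbHxb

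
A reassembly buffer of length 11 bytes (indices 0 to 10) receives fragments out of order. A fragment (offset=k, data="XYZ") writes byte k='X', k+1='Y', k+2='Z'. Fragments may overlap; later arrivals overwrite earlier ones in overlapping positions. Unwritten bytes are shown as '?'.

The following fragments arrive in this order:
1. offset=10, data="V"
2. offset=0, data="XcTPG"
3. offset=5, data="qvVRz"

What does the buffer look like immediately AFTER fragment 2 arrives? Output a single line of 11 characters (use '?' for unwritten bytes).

Fragment 1: offset=10 data="V" -> buffer=??????????V
Fragment 2: offset=0 data="XcTPG" -> buffer=XcTPG?????V

Answer: XcTPG?????V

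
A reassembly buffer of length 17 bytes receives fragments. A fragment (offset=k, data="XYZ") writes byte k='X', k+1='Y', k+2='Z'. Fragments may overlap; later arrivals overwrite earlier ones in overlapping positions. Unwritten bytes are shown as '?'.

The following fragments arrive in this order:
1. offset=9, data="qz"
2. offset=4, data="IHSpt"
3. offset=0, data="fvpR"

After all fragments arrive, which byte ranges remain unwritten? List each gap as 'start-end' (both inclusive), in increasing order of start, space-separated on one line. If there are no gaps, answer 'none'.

Answer: 11-16

Derivation:
Fragment 1: offset=9 len=2
Fragment 2: offset=4 len=5
Fragment 3: offset=0 len=4
Gaps: 11-16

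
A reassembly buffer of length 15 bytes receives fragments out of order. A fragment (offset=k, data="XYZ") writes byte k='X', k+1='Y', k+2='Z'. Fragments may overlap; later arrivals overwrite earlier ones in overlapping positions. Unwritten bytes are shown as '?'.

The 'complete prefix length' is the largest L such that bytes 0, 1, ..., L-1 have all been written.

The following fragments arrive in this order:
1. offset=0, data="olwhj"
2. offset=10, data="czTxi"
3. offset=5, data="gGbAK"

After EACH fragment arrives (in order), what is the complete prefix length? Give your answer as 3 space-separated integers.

Fragment 1: offset=0 data="olwhj" -> buffer=olwhj?????????? -> prefix_len=5
Fragment 2: offset=10 data="czTxi" -> buffer=olwhj?????czTxi -> prefix_len=5
Fragment 3: offset=5 data="gGbAK" -> buffer=olwhjgGbAKczTxi -> prefix_len=15

Answer: 5 5 15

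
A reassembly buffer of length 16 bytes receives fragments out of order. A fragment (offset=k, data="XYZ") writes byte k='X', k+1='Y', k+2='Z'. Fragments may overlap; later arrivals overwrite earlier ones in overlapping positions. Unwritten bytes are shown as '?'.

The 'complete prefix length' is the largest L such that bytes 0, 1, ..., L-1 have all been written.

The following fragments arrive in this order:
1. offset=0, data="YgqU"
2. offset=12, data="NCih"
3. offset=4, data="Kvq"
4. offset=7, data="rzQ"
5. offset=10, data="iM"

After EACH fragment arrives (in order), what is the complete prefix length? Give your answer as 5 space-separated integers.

Answer: 4 4 7 10 16

Derivation:
Fragment 1: offset=0 data="YgqU" -> buffer=YgqU???????????? -> prefix_len=4
Fragment 2: offset=12 data="NCih" -> buffer=YgqU????????NCih -> prefix_len=4
Fragment 3: offset=4 data="Kvq" -> buffer=YgqUKvq?????NCih -> prefix_len=7
Fragment 4: offset=7 data="rzQ" -> buffer=YgqUKvqrzQ??NCih -> prefix_len=10
Fragment 5: offset=10 data="iM" -> buffer=YgqUKvqrzQiMNCih -> prefix_len=16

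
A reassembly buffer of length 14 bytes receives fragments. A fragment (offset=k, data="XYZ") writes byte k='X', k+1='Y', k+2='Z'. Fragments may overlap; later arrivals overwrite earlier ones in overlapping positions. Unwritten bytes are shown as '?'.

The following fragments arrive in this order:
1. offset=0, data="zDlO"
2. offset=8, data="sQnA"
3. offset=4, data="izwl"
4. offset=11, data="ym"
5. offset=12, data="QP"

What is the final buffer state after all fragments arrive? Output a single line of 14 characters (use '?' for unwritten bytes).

Answer: zDlOizwlsQnyQP

Derivation:
Fragment 1: offset=0 data="zDlO" -> buffer=zDlO??????????
Fragment 2: offset=8 data="sQnA" -> buffer=zDlO????sQnA??
Fragment 3: offset=4 data="izwl" -> buffer=zDlOizwlsQnA??
Fragment 4: offset=11 data="ym" -> buffer=zDlOizwlsQnym?
Fragment 5: offset=12 data="QP" -> buffer=zDlOizwlsQnyQP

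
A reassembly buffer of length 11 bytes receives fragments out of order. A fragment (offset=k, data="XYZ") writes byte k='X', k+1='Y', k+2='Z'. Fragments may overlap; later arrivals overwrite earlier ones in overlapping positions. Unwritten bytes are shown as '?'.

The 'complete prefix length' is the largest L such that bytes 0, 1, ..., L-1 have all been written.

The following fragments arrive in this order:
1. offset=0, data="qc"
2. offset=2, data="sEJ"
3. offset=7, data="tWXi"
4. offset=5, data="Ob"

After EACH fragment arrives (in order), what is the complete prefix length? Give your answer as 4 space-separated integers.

Fragment 1: offset=0 data="qc" -> buffer=qc????????? -> prefix_len=2
Fragment 2: offset=2 data="sEJ" -> buffer=qcsEJ?????? -> prefix_len=5
Fragment 3: offset=7 data="tWXi" -> buffer=qcsEJ??tWXi -> prefix_len=5
Fragment 4: offset=5 data="Ob" -> buffer=qcsEJObtWXi -> prefix_len=11

Answer: 2 5 5 11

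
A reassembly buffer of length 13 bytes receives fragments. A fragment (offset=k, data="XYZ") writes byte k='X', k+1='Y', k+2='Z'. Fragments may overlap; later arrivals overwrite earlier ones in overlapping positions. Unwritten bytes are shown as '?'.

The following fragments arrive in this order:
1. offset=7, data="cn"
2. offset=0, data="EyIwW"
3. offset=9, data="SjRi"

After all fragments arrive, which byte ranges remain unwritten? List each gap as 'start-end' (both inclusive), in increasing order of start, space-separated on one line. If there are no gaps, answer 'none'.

Answer: 5-6

Derivation:
Fragment 1: offset=7 len=2
Fragment 2: offset=0 len=5
Fragment 3: offset=9 len=4
Gaps: 5-6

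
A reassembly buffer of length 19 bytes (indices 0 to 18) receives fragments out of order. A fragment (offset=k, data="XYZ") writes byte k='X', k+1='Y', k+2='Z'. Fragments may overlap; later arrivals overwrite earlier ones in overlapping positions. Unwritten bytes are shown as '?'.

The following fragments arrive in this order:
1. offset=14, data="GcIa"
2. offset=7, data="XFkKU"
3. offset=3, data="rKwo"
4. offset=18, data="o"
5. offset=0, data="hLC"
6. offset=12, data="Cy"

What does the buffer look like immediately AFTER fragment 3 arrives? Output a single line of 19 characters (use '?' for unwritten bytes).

Answer: ???rKwoXFkKU??GcIa?

Derivation:
Fragment 1: offset=14 data="GcIa" -> buffer=??????????????GcIa?
Fragment 2: offset=7 data="XFkKU" -> buffer=???????XFkKU??GcIa?
Fragment 3: offset=3 data="rKwo" -> buffer=???rKwoXFkKU??GcIa?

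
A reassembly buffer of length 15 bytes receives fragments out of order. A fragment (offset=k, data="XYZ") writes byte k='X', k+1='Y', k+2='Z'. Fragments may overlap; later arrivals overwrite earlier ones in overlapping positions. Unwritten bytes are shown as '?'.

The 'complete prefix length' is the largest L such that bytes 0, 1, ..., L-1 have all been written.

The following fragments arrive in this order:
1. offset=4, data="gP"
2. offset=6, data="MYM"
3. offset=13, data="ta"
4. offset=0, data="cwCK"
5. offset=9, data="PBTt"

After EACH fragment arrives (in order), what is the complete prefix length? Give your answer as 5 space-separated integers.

Fragment 1: offset=4 data="gP" -> buffer=????gP????????? -> prefix_len=0
Fragment 2: offset=6 data="MYM" -> buffer=????gPMYM?????? -> prefix_len=0
Fragment 3: offset=13 data="ta" -> buffer=????gPMYM????ta -> prefix_len=0
Fragment 4: offset=0 data="cwCK" -> buffer=cwCKgPMYM????ta -> prefix_len=9
Fragment 5: offset=9 data="PBTt" -> buffer=cwCKgPMYMPBTtta -> prefix_len=15

Answer: 0 0 0 9 15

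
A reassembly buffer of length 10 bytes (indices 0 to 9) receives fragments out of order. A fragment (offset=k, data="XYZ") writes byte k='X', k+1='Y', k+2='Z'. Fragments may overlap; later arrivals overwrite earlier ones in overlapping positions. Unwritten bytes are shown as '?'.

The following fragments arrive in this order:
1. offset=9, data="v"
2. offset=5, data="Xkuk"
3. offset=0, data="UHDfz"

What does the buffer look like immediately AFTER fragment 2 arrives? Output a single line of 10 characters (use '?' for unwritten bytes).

Fragment 1: offset=9 data="v" -> buffer=?????????v
Fragment 2: offset=5 data="Xkuk" -> buffer=?????Xkukv

Answer: ?????Xkukv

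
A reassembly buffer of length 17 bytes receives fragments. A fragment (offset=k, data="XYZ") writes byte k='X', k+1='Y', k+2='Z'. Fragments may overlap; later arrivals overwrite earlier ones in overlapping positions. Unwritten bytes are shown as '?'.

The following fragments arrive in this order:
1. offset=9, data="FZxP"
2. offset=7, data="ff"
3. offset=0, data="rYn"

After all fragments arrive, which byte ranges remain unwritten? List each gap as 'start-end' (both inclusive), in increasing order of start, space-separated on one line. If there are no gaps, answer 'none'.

Answer: 3-6 13-16

Derivation:
Fragment 1: offset=9 len=4
Fragment 2: offset=7 len=2
Fragment 3: offset=0 len=3
Gaps: 3-6 13-16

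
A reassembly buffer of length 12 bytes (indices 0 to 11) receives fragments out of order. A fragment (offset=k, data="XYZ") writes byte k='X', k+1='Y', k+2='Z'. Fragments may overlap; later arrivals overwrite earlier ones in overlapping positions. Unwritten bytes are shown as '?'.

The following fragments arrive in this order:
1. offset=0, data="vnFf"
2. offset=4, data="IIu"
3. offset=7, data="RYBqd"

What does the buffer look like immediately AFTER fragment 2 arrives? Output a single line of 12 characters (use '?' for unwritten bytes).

Answer: vnFfIIu?????

Derivation:
Fragment 1: offset=0 data="vnFf" -> buffer=vnFf????????
Fragment 2: offset=4 data="IIu" -> buffer=vnFfIIu?????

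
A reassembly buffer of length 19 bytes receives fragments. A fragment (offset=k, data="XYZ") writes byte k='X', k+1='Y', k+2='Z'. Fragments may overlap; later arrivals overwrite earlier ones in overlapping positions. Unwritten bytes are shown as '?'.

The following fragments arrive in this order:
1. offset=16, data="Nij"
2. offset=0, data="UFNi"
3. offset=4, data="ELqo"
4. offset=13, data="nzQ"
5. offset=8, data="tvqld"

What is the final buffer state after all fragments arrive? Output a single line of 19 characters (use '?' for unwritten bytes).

Fragment 1: offset=16 data="Nij" -> buffer=????????????????Nij
Fragment 2: offset=0 data="UFNi" -> buffer=UFNi????????????Nij
Fragment 3: offset=4 data="ELqo" -> buffer=UFNiELqo????????Nij
Fragment 4: offset=13 data="nzQ" -> buffer=UFNiELqo?????nzQNij
Fragment 5: offset=8 data="tvqld" -> buffer=UFNiELqotvqldnzQNij

Answer: UFNiELqotvqldnzQNij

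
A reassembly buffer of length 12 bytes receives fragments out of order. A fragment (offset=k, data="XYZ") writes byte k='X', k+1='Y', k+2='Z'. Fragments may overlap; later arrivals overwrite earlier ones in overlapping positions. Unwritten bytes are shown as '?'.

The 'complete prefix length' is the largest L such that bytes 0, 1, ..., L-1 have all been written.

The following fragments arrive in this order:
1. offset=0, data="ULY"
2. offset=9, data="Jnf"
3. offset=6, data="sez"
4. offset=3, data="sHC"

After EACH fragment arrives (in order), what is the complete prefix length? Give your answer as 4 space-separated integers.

Fragment 1: offset=0 data="ULY" -> buffer=ULY????????? -> prefix_len=3
Fragment 2: offset=9 data="Jnf" -> buffer=ULY??????Jnf -> prefix_len=3
Fragment 3: offset=6 data="sez" -> buffer=ULY???sezJnf -> prefix_len=3
Fragment 4: offset=3 data="sHC" -> buffer=ULYsHCsezJnf -> prefix_len=12

Answer: 3 3 3 12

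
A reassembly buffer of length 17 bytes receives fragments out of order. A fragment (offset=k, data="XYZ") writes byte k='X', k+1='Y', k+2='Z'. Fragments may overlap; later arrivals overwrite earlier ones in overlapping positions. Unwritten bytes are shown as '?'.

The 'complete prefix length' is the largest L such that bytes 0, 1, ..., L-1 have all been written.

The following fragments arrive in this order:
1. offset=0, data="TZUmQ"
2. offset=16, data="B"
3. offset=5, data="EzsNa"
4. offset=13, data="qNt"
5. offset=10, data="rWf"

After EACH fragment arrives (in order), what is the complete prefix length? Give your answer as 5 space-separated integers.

Fragment 1: offset=0 data="TZUmQ" -> buffer=TZUmQ???????????? -> prefix_len=5
Fragment 2: offset=16 data="B" -> buffer=TZUmQ???????????B -> prefix_len=5
Fragment 3: offset=5 data="EzsNa" -> buffer=TZUmQEzsNa??????B -> prefix_len=10
Fragment 4: offset=13 data="qNt" -> buffer=TZUmQEzsNa???qNtB -> prefix_len=10
Fragment 5: offset=10 data="rWf" -> buffer=TZUmQEzsNarWfqNtB -> prefix_len=17

Answer: 5 5 10 10 17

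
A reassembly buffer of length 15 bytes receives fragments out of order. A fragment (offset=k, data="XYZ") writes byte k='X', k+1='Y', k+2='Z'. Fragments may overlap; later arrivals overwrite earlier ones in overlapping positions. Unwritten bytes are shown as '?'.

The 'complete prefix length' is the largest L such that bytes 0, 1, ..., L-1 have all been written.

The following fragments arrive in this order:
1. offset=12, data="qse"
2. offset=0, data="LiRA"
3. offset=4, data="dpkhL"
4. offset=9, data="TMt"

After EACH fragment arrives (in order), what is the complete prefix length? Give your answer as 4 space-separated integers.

Answer: 0 4 9 15

Derivation:
Fragment 1: offset=12 data="qse" -> buffer=????????????qse -> prefix_len=0
Fragment 2: offset=0 data="LiRA" -> buffer=LiRA????????qse -> prefix_len=4
Fragment 3: offset=4 data="dpkhL" -> buffer=LiRAdpkhL???qse -> prefix_len=9
Fragment 4: offset=9 data="TMt" -> buffer=LiRAdpkhLTMtqse -> prefix_len=15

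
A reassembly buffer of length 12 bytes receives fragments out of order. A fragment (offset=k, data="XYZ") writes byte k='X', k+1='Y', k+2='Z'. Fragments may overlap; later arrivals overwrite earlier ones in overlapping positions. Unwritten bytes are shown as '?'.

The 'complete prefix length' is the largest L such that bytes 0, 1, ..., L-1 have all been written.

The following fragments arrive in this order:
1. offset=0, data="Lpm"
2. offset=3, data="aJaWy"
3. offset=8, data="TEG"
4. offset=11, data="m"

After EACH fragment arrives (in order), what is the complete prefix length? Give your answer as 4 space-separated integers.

Fragment 1: offset=0 data="Lpm" -> buffer=Lpm????????? -> prefix_len=3
Fragment 2: offset=3 data="aJaWy" -> buffer=LpmaJaWy???? -> prefix_len=8
Fragment 3: offset=8 data="TEG" -> buffer=LpmaJaWyTEG? -> prefix_len=11
Fragment 4: offset=11 data="m" -> buffer=LpmaJaWyTEGm -> prefix_len=12

Answer: 3 8 11 12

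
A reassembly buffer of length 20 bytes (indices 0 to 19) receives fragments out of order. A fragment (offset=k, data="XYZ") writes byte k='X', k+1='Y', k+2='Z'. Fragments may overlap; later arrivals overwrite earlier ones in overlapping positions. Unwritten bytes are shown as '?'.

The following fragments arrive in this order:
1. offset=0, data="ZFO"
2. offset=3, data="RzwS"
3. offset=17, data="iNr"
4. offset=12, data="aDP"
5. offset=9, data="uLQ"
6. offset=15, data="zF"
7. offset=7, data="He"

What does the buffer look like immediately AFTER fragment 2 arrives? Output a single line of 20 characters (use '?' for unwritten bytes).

Answer: ZFORzwS?????????????

Derivation:
Fragment 1: offset=0 data="ZFO" -> buffer=ZFO?????????????????
Fragment 2: offset=3 data="RzwS" -> buffer=ZFORzwS?????????????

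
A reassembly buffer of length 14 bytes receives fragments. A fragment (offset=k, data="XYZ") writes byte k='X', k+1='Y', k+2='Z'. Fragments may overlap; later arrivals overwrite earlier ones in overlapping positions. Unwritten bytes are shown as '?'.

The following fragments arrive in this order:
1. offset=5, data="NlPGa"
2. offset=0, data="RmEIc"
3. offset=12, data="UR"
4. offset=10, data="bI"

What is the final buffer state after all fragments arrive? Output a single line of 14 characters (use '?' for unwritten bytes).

Fragment 1: offset=5 data="NlPGa" -> buffer=?????NlPGa????
Fragment 2: offset=0 data="RmEIc" -> buffer=RmEIcNlPGa????
Fragment 3: offset=12 data="UR" -> buffer=RmEIcNlPGa??UR
Fragment 4: offset=10 data="bI" -> buffer=RmEIcNlPGabIUR

Answer: RmEIcNlPGabIUR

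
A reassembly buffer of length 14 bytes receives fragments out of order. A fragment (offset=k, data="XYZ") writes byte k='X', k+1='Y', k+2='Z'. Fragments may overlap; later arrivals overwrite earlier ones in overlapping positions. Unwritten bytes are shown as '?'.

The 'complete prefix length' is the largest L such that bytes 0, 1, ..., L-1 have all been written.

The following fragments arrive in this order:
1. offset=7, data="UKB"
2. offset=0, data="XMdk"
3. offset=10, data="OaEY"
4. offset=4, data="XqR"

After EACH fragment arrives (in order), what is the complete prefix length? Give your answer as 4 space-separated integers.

Fragment 1: offset=7 data="UKB" -> buffer=???????UKB???? -> prefix_len=0
Fragment 2: offset=0 data="XMdk" -> buffer=XMdk???UKB???? -> prefix_len=4
Fragment 3: offset=10 data="OaEY" -> buffer=XMdk???UKBOaEY -> prefix_len=4
Fragment 4: offset=4 data="XqR" -> buffer=XMdkXqRUKBOaEY -> prefix_len=14

Answer: 0 4 4 14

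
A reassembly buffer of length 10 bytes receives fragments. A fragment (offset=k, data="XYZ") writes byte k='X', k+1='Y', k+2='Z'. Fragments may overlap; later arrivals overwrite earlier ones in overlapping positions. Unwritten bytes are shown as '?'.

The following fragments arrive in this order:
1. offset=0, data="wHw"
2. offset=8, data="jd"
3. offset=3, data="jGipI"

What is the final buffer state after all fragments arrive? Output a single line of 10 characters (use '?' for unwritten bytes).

Fragment 1: offset=0 data="wHw" -> buffer=wHw???????
Fragment 2: offset=8 data="jd" -> buffer=wHw?????jd
Fragment 3: offset=3 data="jGipI" -> buffer=wHwjGipIjd

Answer: wHwjGipIjd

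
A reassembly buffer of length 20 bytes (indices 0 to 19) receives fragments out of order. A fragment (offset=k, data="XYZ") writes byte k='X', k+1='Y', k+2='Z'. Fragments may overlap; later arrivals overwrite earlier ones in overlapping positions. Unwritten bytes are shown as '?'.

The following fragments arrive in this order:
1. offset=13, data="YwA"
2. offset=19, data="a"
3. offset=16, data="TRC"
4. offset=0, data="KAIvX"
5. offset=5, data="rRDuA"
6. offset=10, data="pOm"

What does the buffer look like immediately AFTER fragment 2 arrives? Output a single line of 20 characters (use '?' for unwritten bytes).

Fragment 1: offset=13 data="YwA" -> buffer=?????????????YwA????
Fragment 2: offset=19 data="a" -> buffer=?????????????YwA???a

Answer: ?????????????YwA???a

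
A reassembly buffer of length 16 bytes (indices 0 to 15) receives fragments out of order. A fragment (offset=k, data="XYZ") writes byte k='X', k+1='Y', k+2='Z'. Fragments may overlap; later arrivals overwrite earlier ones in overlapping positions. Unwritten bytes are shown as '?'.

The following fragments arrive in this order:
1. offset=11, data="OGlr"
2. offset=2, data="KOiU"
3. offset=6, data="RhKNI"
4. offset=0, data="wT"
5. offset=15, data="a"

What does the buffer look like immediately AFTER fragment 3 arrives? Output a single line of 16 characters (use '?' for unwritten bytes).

Fragment 1: offset=11 data="OGlr" -> buffer=???????????OGlr?
Fragment 2: offset=2 data="KOiU" -> buffer=??KOiU?????OGlr?
Fragment 3: offset=6 data="RhKNI" -> buffer=??KOiURhKNIOGlr?

Answer: ??KOiURhKNIOGlr?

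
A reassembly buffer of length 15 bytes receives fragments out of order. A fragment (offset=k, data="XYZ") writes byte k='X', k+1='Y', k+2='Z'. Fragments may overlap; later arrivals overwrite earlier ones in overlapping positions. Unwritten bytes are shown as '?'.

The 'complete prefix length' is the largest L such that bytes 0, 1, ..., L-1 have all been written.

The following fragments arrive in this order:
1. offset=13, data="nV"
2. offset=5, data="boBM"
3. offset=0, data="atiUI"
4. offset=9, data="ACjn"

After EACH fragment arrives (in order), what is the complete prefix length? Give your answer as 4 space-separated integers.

Fragment 1: offset=13 data="nV" -> buffer=?????????????nV -> prefix_len=0
Fragment 2: offset=5 data="boBM" -> buffer=?????boBM????nV -> prefix_len=0
Fragment 3: offset=0 data="atiUI" -> buffer=atiUIboBM????nV -> prefix_len=9
Fragment 4: offset=9 data="ACjn" -> buffer=atiUIboBMACjnnV -> prefix_len=15

Answer: 0 0 9 15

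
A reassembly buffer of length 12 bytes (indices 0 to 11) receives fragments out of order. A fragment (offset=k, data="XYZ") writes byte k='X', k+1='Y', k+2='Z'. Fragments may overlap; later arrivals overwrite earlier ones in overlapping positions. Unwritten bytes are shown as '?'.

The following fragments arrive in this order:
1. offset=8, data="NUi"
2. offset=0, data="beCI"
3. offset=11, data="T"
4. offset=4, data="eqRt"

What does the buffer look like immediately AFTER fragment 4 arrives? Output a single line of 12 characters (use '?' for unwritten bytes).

Fragment 1: offset=8 data="NUi" -> buffer=????????NUi?
Fragment 2: offset=0 data="beCI" -> buffer=beCI????NUi?
Fragment 3: offset=11 data="T" -> buffer=beCI????NUiT
Fragment 4: offset=4 data="eqRt" -> buffer=beCIeqRtNUiT

Answer: beCIeqRtNUiT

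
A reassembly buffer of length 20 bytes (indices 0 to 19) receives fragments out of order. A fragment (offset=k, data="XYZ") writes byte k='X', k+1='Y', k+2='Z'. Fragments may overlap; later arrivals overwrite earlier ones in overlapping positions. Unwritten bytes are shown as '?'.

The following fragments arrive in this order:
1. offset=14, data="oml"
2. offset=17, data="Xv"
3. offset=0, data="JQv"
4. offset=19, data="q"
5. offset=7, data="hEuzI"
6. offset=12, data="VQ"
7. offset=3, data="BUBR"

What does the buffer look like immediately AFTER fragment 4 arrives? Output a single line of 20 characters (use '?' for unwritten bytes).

Fragment 1: offset=14 data="oml" -> buffer=??????????????oml???
Fragment 2: offset=17 data="Xv" -> buffer=??????????????omlXv?
Fragment 3: offset=0 data="JQv" -> buffer=JQv???????????omlXv?
Fragment 4: offset=19 data="q" -> buffer=JQv???????????omlXvq

Answer: JQv???????????omlXvq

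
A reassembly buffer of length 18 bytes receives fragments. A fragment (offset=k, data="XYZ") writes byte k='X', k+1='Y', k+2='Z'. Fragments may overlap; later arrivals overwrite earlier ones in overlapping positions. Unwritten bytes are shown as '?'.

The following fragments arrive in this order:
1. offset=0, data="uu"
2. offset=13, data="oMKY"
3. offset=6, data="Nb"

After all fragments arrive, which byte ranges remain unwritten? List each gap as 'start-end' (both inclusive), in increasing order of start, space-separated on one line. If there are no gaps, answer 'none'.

Fragment 1: offset=0 len=2
Fragment 2: offset=13 len=4
Fragment 3: offset=6 len=2
Gaps: 2-5 8-12 17-17

Answer: 2-5 8-12 17-17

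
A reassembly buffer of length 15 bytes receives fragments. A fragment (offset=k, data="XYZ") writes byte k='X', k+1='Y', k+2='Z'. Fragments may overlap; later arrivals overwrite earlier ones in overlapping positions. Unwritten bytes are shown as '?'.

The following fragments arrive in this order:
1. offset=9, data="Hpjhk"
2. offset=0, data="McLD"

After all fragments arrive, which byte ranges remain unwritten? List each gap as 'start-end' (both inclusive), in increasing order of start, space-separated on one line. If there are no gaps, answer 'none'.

Answer: 4-8 14-14

Derivation:
Fragment 1: offset=9 len=5
Fragment 2: offset=0 len=4
Gaps: 4-8 14-14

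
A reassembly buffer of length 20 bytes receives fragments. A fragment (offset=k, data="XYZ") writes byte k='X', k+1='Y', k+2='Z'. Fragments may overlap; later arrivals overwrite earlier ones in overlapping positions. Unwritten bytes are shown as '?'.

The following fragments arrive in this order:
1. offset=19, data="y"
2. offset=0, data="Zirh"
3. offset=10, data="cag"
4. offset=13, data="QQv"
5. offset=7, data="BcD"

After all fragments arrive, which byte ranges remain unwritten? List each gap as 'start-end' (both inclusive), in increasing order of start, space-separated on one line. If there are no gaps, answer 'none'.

Answer: 4-6 16-18

Derivation:
Fragment 1: offset=19 len=1
Fragment 2: offset=0 len=4
Fragment 3: offset=10 len=3
Fragment 4: offset=13 len=3
Fragment 5: offset=7 len=3
Gaps: 4-6 16-18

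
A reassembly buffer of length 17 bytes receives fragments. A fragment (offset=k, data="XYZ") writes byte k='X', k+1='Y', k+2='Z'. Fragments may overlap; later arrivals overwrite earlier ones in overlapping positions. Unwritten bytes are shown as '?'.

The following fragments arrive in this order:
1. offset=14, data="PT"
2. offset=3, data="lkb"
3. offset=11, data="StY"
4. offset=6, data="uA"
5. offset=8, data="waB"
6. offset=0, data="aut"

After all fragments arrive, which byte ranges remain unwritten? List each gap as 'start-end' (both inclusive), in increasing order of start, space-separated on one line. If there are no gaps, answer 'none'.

Fragment 1: offset=14 len=2
Fragment 2: offset=3 len=3
Fragment 3: offset=11 len=3
Fragment 4: offset=6 len=2
Fragment 5: offset=8 len=3
Fragment 6: offset=0 len=3
Gaps: 16-16

Answer: 16-16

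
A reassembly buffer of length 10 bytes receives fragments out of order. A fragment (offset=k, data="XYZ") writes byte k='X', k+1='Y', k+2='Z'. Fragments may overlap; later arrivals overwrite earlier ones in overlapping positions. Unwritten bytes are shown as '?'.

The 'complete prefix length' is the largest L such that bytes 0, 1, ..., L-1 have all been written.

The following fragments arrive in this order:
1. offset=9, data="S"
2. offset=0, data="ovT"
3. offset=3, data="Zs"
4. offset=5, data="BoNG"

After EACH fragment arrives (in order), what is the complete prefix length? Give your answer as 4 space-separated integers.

Fragment 1: offset=9 data="S" -> buffer=?????????S -> prefix_len=0
Fragment 2: offset=0 data="ovT" -> buffer=ovT??????S -> prefix_len=3
Fragment 3: offset=3 data="Zs" -> buffer=ovTZs????S -> prefix_len=5
Fragment 4: offset=5 data="BoNG" -> buffer=ovTZsBoNGS -> prefix_len=10

Answer: 0 3 5 10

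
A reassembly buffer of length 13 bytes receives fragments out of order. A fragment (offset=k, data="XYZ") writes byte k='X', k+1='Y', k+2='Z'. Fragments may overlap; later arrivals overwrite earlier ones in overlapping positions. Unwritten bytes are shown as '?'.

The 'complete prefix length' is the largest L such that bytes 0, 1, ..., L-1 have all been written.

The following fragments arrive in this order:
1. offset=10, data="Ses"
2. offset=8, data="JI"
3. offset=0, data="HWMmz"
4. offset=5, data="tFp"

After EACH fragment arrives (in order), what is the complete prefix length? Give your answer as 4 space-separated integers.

Fragment 1: offset=10 data="Ses" -> buffer=??????????Ses -> prefix_len=0
Fragment 2: offset=8 data="JI" -> buffer=????????JISes -> prefix_len=0
Fragment 3: offset=0 data="HWMmz" -> buffer=HWMmz???JISes -> prefix_len=5
Fragment 4: offset=5 data="tFp" -> buffer=HWMmztFpJISes -> prefix_len=13

Answer: 0 0 5 13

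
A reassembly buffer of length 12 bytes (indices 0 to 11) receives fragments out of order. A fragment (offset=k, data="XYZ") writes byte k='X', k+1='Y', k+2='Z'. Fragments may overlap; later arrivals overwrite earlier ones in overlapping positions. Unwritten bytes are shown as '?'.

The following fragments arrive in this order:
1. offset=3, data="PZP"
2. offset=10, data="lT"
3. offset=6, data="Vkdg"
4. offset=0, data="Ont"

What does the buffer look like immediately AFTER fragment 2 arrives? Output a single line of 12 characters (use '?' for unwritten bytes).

Fragment 1: offset=3 data="PZP" -> buffer=???PZP??????
Fragment 2: offset=10 data="lT" -> buffer=???PZP????lT

Answer: ???PZP????lT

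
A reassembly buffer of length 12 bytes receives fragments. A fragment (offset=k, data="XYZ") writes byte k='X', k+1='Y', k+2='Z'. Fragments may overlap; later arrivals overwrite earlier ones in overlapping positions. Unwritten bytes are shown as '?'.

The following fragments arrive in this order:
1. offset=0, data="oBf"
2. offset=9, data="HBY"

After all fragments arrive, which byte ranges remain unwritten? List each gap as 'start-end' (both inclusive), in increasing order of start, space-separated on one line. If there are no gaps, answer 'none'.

Answer: 3-8

Derivation:
Fragment 1: offset=0 len=3
Fragment 2: offset=9 len=3
Gaps: 3-8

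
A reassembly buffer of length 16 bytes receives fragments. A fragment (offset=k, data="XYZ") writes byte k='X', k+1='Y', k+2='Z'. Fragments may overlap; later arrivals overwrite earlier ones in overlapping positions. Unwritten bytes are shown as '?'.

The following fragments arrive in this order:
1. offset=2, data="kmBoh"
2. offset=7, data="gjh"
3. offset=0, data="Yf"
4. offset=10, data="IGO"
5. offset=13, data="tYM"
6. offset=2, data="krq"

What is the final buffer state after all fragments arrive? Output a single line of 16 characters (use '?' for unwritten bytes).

Answer: YfkrqohgjhIGOtYM

Derivation:
Fragment 1: offset=2 data="kmBoh" -> buffer=??kmBoh?????????
Fragment 2: offset=7 data="gjh" -> buffer=??kmBohgjh??????
Fragment 3: offset=0 data="Yf" -> buffer=YfkmBohgjh??????
Fragment 4: offset=10 data="IGO" -> buffer=YfkmBohgjhIGO???
Fragment 5: offset=13 data="tYM" -> buffer=YfkmBohgjhIGOtYM
Fragment 6: offset=2 data="krq" -> buffer=YfkrqohgjhIGOtYM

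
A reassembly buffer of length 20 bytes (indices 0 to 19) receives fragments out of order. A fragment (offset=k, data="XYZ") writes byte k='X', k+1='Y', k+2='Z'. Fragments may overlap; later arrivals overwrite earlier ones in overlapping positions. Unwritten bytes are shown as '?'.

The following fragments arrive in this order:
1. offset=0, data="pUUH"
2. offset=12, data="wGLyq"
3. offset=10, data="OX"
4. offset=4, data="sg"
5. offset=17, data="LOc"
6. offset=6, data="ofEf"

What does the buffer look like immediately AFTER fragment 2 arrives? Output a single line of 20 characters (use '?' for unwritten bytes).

Fragment 1: offset=0 data="pUUH" -> buffer=pUUH????????????????
Fragment 2: offset=12 data="wGLyq" -> buffer=pUUH????????wGLyq???

Answer: pUUH????????wGLyq???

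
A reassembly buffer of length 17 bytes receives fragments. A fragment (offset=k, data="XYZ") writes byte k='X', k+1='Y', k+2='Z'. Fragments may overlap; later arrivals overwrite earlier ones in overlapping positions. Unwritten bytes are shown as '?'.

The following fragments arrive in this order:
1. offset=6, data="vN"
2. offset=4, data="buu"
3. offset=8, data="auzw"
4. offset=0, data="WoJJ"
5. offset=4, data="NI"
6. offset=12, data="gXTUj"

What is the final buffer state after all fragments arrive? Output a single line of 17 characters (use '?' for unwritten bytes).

Answer: WoJJNIuNauzwgXTUj

Derivation:
Fragment 1: offset=6 data="vN" -> buffer=??????vN?????????
Fragment 2: offset=4 data="buu" -> buffer=????buuN?????????
Fragment 3: offset=8 data="auzw" -> buffer=????buuNauzw?????
Fragment 4: offset=0 data="WoJJ" -> buffer=WoJJbuuNauzw?????
Fragment 5: offset=4 data="NI" -> buffer=WoJJNIuNauzw?????
Fragment 6: offset=12 data="gXTUj" -> buffer=WoJJNIuNauzwgXTUj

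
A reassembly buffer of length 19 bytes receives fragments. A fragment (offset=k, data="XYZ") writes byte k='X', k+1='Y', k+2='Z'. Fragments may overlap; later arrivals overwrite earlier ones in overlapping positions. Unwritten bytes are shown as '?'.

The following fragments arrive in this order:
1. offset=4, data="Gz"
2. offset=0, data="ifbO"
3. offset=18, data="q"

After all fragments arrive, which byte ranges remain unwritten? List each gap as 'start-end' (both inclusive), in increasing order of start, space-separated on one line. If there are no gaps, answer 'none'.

Fragment 1: offset=4 len=2
Fragment 2: offset=0 len=4
Fragment 3: offset=18 len=1
Gaps: 6-17

Answer: 6-17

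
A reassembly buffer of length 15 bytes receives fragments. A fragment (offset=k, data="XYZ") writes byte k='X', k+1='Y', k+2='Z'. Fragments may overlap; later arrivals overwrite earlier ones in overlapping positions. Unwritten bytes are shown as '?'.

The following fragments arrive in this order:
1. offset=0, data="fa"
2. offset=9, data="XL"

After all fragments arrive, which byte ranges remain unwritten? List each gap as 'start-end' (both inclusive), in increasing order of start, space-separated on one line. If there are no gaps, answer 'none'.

Fragment 1: offset=0 len=2
Fragment 2: offset=9 len=2
Gaps: 2-8 11-14

Answer: 2-8 11-14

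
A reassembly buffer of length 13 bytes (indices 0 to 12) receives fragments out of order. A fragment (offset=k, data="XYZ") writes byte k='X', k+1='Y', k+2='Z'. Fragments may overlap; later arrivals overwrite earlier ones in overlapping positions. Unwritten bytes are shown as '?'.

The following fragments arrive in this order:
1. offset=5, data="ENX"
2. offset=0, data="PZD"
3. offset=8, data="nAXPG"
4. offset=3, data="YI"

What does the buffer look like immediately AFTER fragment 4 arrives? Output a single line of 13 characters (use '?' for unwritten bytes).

Fragment 1: offset=5 data="ENX" -> buffer=?????ENX?????
Fragment 2: offset=0 data="PZD" -> buffer=PZD??ENX?????
Fragment 3: offset=8 data="nAXPG" -> buffer=PZD??ENXnAXPG
Fragment 4: offset=3 data="YI" -> buffer=PZDYIENXnAXPG

Answer: PZDYIENXnAXPG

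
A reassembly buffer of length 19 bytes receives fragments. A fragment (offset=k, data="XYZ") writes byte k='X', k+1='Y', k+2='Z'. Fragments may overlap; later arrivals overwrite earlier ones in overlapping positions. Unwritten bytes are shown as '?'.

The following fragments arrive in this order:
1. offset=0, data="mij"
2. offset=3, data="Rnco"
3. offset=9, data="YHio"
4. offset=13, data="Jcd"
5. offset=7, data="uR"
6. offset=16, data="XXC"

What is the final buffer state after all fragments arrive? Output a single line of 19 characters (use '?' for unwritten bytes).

Answer: mijRncouRYHioJcdXXC

Derivation:
Fragment 1: offset=0 data="mij" -> buffer=mij????????????????
Fragment 2: offset=3 data="Rnco" -> buffer=mijRnco????????????
Fragment 3: offset=9 data="YHio" -> buffer=mijRnco??YHio??????
Fragment 4: offset=13 data="Jcd" -> buffer=mijRnco??YHioJcd???
Fragment 5: offset=7 data="uR" -> buffer=mijRncouRYHioJcd???
Fragment 6: offset=16 data="XXC" -> buffer=mijRncouRYHioJcdXXC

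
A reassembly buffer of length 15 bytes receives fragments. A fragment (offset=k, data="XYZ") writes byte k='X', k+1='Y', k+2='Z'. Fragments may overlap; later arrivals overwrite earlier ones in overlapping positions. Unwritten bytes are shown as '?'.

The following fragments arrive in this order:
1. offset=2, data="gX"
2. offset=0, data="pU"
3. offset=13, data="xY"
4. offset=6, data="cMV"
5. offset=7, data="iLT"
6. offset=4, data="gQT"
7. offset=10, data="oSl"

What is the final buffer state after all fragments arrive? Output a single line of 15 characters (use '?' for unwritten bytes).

Fragment 1: offset=2 data="gX" -> buffer=??gX???????????
Fragment 2: offset=0 data="pU" -> buffer=pUgX???????????
Fragment 3: offset=13 data="xY" -> buffer=pUgX?????????xY
Fragment 4: offset=6 data="cMV" -> buffer=pUgX??cMV????xY
Fragment 5: offset=7 data="iLT" -> buffer=pUgX??ciLT???xY
Fragment 6: offset=4 data="gQT" -> buffer=pUgXgQTiLT???xY
Fragment 7: offset=10 data="oSl" -> buffer=pUgXgQTiLToSlxY

Answer: pUgXgQTiLToSlxY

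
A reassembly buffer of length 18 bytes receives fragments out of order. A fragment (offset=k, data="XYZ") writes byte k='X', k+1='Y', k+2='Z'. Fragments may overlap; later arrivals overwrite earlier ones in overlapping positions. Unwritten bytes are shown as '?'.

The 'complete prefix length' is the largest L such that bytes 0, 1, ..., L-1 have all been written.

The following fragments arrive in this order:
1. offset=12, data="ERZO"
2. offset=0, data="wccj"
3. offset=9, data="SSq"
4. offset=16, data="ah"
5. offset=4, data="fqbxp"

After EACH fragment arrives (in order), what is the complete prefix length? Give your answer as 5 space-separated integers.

Fragment 1: offset=12 data="ERZO" -> buffer=????????????ERZO?? -> prefix_len=0
Fragment 2: offset=0 data="wccj" -> buffer=wccj????????ERZO?? -> prefix_len=4
Fragment 3: offset=9 data="SSq" -> buffer=wccj?????SSqERZO?? -> prefix_len=4
Fragment 4: offset=16 data="ah" -> buffer=wccj?????SSqERZOah -> prefix_len=4
Fragment 5: offset=4 data="fqbxp" -> buffer=wccjfqbxpSSqERZOah -> prefix_len=18

Answer: 0 4 4 4 18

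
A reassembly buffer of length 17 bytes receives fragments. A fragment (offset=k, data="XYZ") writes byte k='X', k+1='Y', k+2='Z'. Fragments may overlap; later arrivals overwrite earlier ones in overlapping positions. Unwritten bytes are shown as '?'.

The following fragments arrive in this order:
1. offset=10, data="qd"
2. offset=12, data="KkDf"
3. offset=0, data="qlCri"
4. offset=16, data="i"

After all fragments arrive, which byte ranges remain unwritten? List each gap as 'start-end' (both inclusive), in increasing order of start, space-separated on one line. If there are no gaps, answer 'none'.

Answer: 5-9

Derivation:
Fragment 1: offset=10 len=2
Fragment 2: offset=12 len=4
Fragment 3: offset=0 len=5
Fragment 4: offset=16 len=1
Gaps: 5-9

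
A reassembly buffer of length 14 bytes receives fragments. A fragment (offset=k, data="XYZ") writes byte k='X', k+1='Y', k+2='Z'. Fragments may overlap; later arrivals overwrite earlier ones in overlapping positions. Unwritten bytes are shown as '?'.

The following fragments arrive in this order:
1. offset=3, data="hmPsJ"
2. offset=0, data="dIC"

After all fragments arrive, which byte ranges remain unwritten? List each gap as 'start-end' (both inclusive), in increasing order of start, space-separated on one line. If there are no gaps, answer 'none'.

Fragment 1: offset=3 len=5
Fragment 2: offset=0 len=3
Gaps: 8-13

Answer: 8-13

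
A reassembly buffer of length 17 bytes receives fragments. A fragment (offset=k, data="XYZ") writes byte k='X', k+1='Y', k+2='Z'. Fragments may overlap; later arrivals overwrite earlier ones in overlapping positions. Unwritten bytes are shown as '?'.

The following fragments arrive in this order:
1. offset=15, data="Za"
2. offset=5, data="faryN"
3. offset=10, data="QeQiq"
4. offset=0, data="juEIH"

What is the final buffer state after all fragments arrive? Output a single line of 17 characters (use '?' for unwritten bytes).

Answer: juEIHfaryNQeQiqZa

Derivation:
Fragment 1: offset=15 data="Za" -> buffer=???????????????Za
Fragment 2: offset=5 data="faryN" -> buffer=?????faryN?????Za
Fragment 3: offset=10 data="QeQiq" -> buffer=?????faryNQeQiqZa
Fragment 4: offset=0 data="juEIH" -> buffer=juEIHfaryNQeQiqZa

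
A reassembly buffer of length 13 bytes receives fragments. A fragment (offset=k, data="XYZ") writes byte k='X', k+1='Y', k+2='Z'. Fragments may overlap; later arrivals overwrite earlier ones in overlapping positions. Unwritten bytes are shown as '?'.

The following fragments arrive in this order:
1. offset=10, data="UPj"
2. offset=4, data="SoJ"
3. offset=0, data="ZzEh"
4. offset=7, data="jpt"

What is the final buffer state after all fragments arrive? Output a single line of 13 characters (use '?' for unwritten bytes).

Fragment 1: offset=10 data="UPj" -> buffer=??????????UPj
Fragment 2: offset=4 data="SoJ" -> buffer=????SoJ???UPj
Fragment 3: offset=0 data="ZzEh" -> buffer=ZzEhSoJ???UPj
Fragment 4: offset=7 data="jpt" -> buffer=ZzEhSoJjptUPj

Answer: ZzEhSoJjptUPj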